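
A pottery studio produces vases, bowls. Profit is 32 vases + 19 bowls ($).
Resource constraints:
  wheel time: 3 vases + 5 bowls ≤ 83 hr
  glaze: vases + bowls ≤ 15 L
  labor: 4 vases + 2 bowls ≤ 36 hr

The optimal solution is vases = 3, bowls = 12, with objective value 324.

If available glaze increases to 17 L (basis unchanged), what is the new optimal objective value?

336

Binding: glaze and labor. Non-binding: wheel time (14 unused).
Slack constraints have shadow price 0 (complementary slackness).
From A_Bᵀ y = c: 1·y_glaze + 4·y_labor = 32; 1·y_glaze + 2·y_labor = 19.
→ y_glaze = 6 and y_labor = 6.5.
Δz = y_glaze·Δb = 6 × (2) = 12, so new z* = 324 + 12 = 336.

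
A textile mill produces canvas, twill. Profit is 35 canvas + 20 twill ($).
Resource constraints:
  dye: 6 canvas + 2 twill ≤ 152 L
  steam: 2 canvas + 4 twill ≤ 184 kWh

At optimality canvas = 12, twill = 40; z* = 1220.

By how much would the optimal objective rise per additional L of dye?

At the optimum: dye uses 152 of 152 (binding); steam uses 184 of 184 (binding).
Dual feasibility on the basic columns requires 6·y_dye + 2·y_steam = 35, 2·y_dye + 4·y_steam = 20.
Solving: y_dye = 5, y_steam = 2.5.
Shadow price of dye = 5.

5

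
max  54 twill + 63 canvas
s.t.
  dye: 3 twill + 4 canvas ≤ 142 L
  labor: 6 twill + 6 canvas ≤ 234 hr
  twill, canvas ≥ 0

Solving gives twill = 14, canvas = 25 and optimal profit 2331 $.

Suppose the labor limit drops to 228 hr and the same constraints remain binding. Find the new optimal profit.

2304

At the optimum: dye uses 142 of 142 (binding); labor uses 234 of 234 (binding).
From A_Bᵀ y = c: 3·y_dye + 6·y_labor = 54; 4·y_dye + 6·y_labor = 63.
This yields shadow prices y_dye = 9, y_labor = 4.5.
Δz = y_labor·Δb = 4.5 × (-6) = -27, so new z* = 2331 − 27 = 2304.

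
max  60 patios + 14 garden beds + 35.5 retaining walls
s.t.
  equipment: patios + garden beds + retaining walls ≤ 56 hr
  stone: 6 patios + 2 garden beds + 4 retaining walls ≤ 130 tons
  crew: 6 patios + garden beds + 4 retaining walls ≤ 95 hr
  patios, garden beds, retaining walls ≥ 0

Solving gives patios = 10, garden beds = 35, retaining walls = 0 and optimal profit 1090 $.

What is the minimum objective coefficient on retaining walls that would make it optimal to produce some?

Binding: stone and crew. Non-binding: equipment (11 unused).
By complementary slackness, y = 0 for the non-binding constraint.
Dual feasibility on the basic columns requires 6·y_stone + 6·y_crew = 60, 2·y_stone + 1·y_crew = 14.
Solving: y_stone = 4, y_crew = 6.
retaining walls enters the basis when its profit ≥ yᵀa₃ = 4·4 + 6·4 = 40.

40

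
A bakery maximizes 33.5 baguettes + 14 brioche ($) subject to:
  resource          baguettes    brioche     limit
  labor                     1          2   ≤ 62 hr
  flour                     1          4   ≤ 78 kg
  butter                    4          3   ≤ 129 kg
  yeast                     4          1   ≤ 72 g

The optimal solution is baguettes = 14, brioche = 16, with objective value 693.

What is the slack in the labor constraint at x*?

16

labor used = 1·14 + 2·16 = 46; slack = 62 − 46 = 16.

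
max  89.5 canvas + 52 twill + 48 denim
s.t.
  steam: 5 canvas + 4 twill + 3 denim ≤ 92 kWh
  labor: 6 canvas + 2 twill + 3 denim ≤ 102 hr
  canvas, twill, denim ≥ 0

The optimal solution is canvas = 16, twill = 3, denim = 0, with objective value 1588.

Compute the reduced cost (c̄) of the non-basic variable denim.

-1.5

Check each constraint at x*: steam 92/92 (tight); labor 102/102 (tight).
Dual feasibility on the basic columns requires 5·y_steam + 6·y_labor = 89.5, 4·y_steam + 2·y_labor = 52.
This yields shadow prices y_steam = 9.5, y_labor = 7.
Reduced cost of denim: c₃ − yᵀa₃ = 48 − (9.5·3 + 7·3) = 48 − 49.5 = -1.5.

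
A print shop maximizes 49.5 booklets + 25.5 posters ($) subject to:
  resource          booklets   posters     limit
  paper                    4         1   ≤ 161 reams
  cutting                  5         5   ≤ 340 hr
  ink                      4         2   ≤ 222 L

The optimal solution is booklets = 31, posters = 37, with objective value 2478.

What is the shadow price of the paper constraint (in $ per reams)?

Check each constraint at x*: paper 161/161 (tight); cutting 340/340 (tight); ink 198/222 (slack 24).
By complementary slackness, y = 0 for the non-binding constraint.
Dual feasibility on the basic columns requires 4·y_paper + 5·y_cutting = 49.5, 1·y_paper + 5·y_cutting = 25.5.
This yields shadow prices y_paper = 8, y_cutting = 3.5.
Shadow price of paper = 8.

8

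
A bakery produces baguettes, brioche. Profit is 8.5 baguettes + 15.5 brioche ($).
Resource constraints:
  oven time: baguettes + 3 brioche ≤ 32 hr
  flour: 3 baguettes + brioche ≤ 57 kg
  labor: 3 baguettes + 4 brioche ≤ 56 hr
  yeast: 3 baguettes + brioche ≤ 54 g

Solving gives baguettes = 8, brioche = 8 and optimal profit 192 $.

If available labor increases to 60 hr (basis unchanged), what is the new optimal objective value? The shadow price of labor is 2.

Δb = 4, so new z* = 192 + (2)·(4) = 192 + 8 = 200.

200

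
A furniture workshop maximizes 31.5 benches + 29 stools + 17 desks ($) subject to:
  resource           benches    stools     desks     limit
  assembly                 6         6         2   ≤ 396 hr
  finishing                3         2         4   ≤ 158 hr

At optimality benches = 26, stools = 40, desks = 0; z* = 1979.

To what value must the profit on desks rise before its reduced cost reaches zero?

18

Both assembly and finishing are binding at x*.
From A_Bᵀ y = c: 6·y_assembly + 3·y_finishing = 31.5; 6·y_assembly + 2·y_finishing = 29.
→ y_assembly = 4 and y_finishing = 2.5.
desks enters the basis when its profit ≥ yᵀa₃ = 4·2 + 2.5·4 = 18.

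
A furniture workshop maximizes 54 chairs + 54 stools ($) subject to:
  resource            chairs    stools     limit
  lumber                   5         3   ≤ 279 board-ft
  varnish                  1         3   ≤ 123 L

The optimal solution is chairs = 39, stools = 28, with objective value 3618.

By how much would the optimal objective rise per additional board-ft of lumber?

9

At the optimum: lumber uses 279 of 279 (binding); varnish uses 123 of 123 (binding).
The binding rows give the dual system: 5·y_lumber + 1·y_varnish = 54 and 3·y_lumber + 3·y_varnish = 54.
Solving: y_lumber = 9, y_varnish = 9.
Shadow price of lumber = 9.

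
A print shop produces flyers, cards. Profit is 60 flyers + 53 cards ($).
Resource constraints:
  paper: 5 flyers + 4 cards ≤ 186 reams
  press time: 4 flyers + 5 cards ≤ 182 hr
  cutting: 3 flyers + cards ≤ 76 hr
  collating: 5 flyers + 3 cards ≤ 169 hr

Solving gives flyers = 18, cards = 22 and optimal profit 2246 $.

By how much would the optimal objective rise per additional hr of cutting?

Check each constraint at x*: paper 178/186 (slack 8); press time 182/182 (tight); cutting 76/76 (tight); collating 156/169 (slack 13).
Slack constraints have shadow price 0 (complementary slackness).
Dual feasibility on the basic columns requires 4·y_press time + 3·y_cutting = 60, 5·y_press time + 1·y_cutting = 53.
→ y_press time = 9 and y_cutting = 8.
Shadow price of cutting = 8.

8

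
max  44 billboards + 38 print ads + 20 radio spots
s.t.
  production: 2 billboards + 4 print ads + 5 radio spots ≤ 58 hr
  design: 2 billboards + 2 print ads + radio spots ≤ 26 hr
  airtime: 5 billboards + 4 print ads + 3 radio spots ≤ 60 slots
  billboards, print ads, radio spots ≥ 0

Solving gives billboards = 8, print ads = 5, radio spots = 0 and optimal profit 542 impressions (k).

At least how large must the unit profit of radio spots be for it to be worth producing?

Binding: design and airtime. Non-binding: production (22 unused).
Slack constraints have shadow price 0 (complementary slackness).
Dual feasibility on the basic columns requires 2·y_design + 5·y_airtime = 44, 2·y_design + 4·y_airtime = 38.
This yields shadow prices y_design = 7, y_airtime = 6.
radio spots enters the basis when its profit ≥ yᵀa₃ = 7·1 + 6·3 = 25.

25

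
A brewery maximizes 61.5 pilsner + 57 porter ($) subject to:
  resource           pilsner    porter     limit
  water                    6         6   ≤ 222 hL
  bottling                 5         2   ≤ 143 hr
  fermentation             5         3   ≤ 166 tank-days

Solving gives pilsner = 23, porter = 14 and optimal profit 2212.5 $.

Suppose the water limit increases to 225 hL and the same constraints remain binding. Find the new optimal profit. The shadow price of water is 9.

2239.5

Δb = 3, so new z* = 2212.5 + (9)·(3) = 2212.5 + 27 = 2239.5.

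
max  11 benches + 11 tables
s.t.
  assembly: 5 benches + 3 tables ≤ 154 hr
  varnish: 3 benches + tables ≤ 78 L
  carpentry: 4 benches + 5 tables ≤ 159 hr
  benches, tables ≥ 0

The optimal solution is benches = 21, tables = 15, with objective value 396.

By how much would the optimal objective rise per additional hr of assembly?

0

Binding: varnish and carpentry. Non-binding: assembly (4 unused).
Slack constraints have shadow price 0 (complementary slackness).
The binding rows give the dual system: 3·y_varnish + 4·y_carpentry = 11 and 1·y_varnish + 5·y_carpentry = 11.
Solving: y_varnish = 1, y_carpentry = 2.
Shadow price of assembly = 0.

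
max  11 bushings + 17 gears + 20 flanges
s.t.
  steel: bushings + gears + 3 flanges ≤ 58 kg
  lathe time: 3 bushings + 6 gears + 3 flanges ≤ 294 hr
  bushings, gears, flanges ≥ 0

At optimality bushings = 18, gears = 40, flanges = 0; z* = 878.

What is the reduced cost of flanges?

Both steel and lathe time are binding at x*.
From A_Bᵀ y = c: 1·y_steel + 3·y_lathe time = 11; 1·y_steel + 6·y_lathe time = 17.
This yields shadow prices y_steel = 5, y_lathe time = 2.
Reduced cost of flanges: c₃ − yᵀa₃ = 20 − (5·3 + 2·3) = 20 − 21 = -1.

-1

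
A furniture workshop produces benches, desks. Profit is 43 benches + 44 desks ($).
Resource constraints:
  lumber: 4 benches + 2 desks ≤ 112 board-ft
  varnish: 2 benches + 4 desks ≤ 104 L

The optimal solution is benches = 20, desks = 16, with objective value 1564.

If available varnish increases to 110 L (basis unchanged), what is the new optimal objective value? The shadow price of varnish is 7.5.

1609

Δb = 6, so new z* = 1564 + (7.5)·(6) = 1564 + 45 = 1609.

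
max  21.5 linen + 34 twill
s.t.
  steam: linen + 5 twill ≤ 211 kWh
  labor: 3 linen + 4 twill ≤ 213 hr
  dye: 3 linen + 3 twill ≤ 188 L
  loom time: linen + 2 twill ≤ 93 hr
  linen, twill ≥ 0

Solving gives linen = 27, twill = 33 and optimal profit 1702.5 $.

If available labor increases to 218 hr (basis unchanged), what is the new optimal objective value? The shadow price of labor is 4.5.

Δb = 5, so new z* = 1702.5 + (4.5)·(5) = 1702.5 + 22.5 = 1725.

1725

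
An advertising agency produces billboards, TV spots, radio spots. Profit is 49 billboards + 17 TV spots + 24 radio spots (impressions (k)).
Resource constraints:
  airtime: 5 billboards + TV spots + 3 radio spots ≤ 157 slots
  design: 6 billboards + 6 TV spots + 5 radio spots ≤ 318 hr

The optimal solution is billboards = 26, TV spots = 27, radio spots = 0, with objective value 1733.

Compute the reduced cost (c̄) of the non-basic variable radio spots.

-7.5

Both airtime and design are binding at x*.
Dual feasibility on the basic columns requires 5·y_airtime + 6·y_design = 49, 1·y_airtime + 6·y_design = 17.
This yields shadow prices y_airtime = 8, y_design = 1.5.
Reduced cost of radio spots: c₃ − yᵀa₃ = 24 − (8·3 + 1.5·5) = 24 − 31.5 = -7.5.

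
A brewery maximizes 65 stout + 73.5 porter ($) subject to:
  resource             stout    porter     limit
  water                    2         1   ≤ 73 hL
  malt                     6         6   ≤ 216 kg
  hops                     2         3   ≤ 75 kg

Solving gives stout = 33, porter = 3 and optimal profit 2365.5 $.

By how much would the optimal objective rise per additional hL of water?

Check each constraint at x*: water 69/73 (slack 4); malt 216/216 (tight); hops 75/75 (tight).
Since water is not tight, its dual is 0.
From A_Bᵀ y = c: 6·y_malt + 2·y_hops = 65; 6·y_malt + 3·y_hops = 73.5.
Solving: y_malt = 8, y_hops = 8.5.
Shadow price of water = 0.

0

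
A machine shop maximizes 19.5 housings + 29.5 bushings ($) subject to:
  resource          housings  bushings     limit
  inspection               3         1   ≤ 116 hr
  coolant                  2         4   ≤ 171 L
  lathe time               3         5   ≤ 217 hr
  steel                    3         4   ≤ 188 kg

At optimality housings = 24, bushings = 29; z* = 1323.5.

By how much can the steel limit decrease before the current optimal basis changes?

Binding constraints: lathe time, steel. The basis is B = [[3,5],[3,4]] with det -3.
Per unit decrease in steel, x* moves by d = (-1.6667, 1).
The basis stays optimal until coolant becomes binding; allowable decrease = 10.5 kg.

10.5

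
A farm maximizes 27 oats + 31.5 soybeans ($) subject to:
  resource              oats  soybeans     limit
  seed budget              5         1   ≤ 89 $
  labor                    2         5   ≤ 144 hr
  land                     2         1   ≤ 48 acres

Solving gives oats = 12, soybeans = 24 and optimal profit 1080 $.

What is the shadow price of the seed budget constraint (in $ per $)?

At the optimum: seed budget uses 84 of 89 (slack = 5); labor uses 144 of 144 (binding); land uses 48 of 48 (binding).
Slack constraints have shadow price 0 (complementary slackness).
The binding rows give the dual system: 2·y_labor + 2·y_land = 27 and 5·y_labor + 1·y_land = 31.5.
→ y_labor = 4.5 and y_land = 9.
Shadow price of seed budget = 0.

0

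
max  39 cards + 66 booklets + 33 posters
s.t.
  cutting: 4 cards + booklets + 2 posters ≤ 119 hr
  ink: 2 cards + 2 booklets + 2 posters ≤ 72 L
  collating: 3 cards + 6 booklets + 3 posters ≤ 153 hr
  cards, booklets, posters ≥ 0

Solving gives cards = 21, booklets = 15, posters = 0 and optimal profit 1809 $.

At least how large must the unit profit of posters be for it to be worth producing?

39

At the optimum: cutting uses 99 of 119 (slack = 20); ink uses 72 of 72 (binding); collating uses 153 of 153 (binding).
Since cutting is not tight, its dual is 0.
The binding rows give the dual system: 2·y_ink + 3·y_collating = 39 and 2·y_ink + 6·y_collating = 66.
This yields shadow prices y_ink = 6, y_collating = 9.
posters enters the basis when its profit ≥ yᵀa₃ = 6·2 + 9·3 = 39.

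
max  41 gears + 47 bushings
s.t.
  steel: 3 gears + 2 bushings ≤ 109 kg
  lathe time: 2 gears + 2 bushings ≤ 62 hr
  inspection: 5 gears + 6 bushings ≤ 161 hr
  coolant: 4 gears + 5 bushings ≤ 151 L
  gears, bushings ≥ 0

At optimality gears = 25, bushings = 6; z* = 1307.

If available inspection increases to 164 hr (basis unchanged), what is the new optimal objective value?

Check each constraint at x*: steel 87/109 (slack 22); lathe time 62/62 (tight); inspection 161/161 (tight); coolant 130/151 (slack 21).
Slack constraints have shadow price 0 (complementary slackness).
The binding rows give the dual system: 2·y_lathe time + 5·y_inspection = 41 and 2·y_lathe time + 6·y_inspection = 47.
Solving: y_lathe time = 5.5, y_inspection = 6.
Δz = y_inspection·Δb = 6 × (3) = 18, so new z* = 1307 + 18 = 1325.

1325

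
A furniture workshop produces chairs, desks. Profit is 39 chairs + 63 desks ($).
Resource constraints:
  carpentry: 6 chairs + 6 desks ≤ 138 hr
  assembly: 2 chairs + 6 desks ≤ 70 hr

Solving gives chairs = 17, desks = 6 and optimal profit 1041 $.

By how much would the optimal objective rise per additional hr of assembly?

6

Check each constraint at x*: carpentry 138/138 (tight); assembly 70/70 (tight).
From A_Bᵀ y = c: 6·y_carpentry + 2·y_assembly = 39; 6·y_carpentry + 6·y_assembly = 63.
This yields shadow prices y_carpentry = 4.5, y_assembly = 6.
Shadow price of assembly = 6.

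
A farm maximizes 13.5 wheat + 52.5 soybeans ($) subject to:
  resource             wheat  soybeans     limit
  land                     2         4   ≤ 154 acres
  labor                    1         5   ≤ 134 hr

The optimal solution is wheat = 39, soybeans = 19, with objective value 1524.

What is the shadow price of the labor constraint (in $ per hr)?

Check each constraint at x*: land 154/154 (tight); labor 134/134 (tight).
The binding rows give the dual system: 2·y_land + 1·y_labor = 13.5 and 4·y_land + 5·y_labor = 52.5.
This yields shadow prices y_land = 2.5, y_labor = 8.5.
Shadow price of labor = 8.5.

8.5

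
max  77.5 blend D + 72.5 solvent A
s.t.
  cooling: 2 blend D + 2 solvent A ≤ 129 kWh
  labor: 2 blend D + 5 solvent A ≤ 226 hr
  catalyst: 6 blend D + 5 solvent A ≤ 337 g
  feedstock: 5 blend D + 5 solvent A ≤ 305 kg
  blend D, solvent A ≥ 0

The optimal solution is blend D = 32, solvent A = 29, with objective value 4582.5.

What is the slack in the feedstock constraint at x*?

feedstock used = 5·32 + 5·29 = 305; slack = 305 − 305 = 0.

0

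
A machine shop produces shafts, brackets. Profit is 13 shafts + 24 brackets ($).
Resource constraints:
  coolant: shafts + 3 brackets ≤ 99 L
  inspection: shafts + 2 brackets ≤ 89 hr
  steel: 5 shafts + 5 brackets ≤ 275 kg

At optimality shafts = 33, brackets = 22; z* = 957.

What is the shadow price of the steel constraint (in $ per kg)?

Check each constraint at x*: coolant 99/99 (tight); inspection 77/89 (slack 12); steel 275/275 (tight).
Slack constraints have shadow price 0 (complementary slackness).
Dual feasibility on the basic columns requires 1·y_coolant + 5·y_steel = 13, 3·y_coolant + 5·y_steel = 24.
This yields shadow prices y_coolant = 5.5, y_steel = 1.5.
Shadow price of steel = 1.5.

1.5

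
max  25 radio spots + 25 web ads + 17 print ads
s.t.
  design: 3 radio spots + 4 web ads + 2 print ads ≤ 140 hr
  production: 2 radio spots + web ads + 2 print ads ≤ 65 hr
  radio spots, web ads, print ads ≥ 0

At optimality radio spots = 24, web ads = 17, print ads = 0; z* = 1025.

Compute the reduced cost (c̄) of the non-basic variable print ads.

At the optimum: design uses 140 of 140 (binding); production uses 65 of 65 (binding).
From A_Bᵀ y = c: 3·y_design + 2·y_production = 25; 4·y_design + 1·y_production = 25.
Solving: y_design = 5, y_production = 5.
Reduced cost of print ads: c₃ − yᵀa₃ = 17 − (5·2 + 5·2) = 17 − 20 = -3.

-3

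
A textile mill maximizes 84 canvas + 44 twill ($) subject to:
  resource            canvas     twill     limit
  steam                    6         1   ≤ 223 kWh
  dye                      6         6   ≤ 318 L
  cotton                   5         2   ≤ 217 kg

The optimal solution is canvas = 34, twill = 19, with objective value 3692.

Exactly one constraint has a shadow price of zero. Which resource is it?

cotton

steam: 223/223 (binding)
dye: 318/318 (binding)
cotton: 208/217 (slack 9)
By complementary slackness, a constraint with positive slack has shadow price 0 → cotton.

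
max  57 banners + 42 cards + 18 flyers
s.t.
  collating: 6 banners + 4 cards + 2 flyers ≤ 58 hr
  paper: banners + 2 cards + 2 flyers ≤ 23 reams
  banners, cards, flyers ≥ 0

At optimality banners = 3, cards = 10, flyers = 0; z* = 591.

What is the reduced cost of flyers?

-6

Both collating and paper are binding at x*.
The binding rows give the dual system: 6·y_collating + 1·y_paper = 57 and 4·y_collating + 2·y_paper = 42.
Solving: y_collating = 9, y_paper = 3.
Reduced cost of flyers: c₃ − yᵀa₃ = 18 − (9·2 + 3·2) = 18 − 24 = -6.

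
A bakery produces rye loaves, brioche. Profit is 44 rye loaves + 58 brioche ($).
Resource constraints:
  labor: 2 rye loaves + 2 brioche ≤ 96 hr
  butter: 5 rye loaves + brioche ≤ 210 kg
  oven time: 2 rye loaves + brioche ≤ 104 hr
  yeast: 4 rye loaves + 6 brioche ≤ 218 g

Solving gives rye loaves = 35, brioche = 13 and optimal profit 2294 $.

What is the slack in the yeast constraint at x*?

0

yeast used = 4·35 + 6·13 = 218; slack = 218 − 218 = 0.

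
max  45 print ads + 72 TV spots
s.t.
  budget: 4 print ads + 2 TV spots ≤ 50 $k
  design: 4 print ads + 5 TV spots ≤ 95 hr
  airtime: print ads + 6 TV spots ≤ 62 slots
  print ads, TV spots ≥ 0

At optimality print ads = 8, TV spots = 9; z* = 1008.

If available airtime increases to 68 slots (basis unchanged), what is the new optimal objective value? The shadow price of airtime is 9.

Δb = 6, so new z* = 1008 + (9)·(6) = 1008 + 54 = 1062.

1062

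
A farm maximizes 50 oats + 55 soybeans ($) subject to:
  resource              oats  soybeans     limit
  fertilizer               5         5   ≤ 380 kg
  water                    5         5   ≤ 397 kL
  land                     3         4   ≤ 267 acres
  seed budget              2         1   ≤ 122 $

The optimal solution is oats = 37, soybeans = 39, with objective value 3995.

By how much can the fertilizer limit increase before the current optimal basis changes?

9

Binding constraints: fertilizer, land. The basis is B = [[5,5],[3,4]] with det 5.
Per unit increase in fertilizer, x* moves by d = (0.8, -0.6).
The basis stays optimal until seed budget becomes binding; allowable increase = 9 kg.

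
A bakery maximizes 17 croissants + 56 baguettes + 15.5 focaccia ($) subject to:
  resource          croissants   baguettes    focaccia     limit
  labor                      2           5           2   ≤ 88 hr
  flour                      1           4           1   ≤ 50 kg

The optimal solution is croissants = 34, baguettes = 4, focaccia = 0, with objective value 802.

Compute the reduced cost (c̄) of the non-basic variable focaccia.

Check each constraint at x*: labor 88/88 (tight); flour 50/50 (tight).
The binding rows give the dual system: 2·y_labor + 1·y_flour = 17 and 5·y_labor + 4·y_flour = 56.
→ y_labor = 4 and y_flour = 9.
Reduced cost of focaccia: c₃ − yᵀa₃ = 15.5 − (4·2 + 9·1) = 15.5 − 17 = -1.5.

-1.5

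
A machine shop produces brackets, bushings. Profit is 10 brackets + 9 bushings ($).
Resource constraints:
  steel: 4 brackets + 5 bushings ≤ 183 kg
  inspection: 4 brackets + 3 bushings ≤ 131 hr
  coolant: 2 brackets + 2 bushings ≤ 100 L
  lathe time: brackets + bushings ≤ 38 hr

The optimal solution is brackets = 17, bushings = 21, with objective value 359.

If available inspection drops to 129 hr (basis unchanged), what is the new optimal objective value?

357

Check each constraint at x*: steel 173/183 (slack 10); inspection 131/131 (tight); coolant 76/100 (slack 24); lathe time 38/38 (tight).
Slack constraints have shadow price 0 (complementary slackness).
The binding rows give the dual system: 4·y_inspection + 1·y_lathe time = 10 and 3·y_inspection + 1·y_lathe time = 9.
This yields shadow prices y_inspection = 1, y_lathe time = 6.
Δz = y_inspection·Δb = 1 × (-2) = -2, so new z* = 359 − 2 = 357.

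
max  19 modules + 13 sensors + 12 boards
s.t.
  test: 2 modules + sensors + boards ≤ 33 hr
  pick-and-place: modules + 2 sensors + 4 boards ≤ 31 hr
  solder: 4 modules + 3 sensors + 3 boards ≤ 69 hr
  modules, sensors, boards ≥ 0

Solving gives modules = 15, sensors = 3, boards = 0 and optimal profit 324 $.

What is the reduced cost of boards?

Check each constraint at x*: test 33/33 (tight); pick-and-place 21/31 (slack 10); solder 69/69 (tight).
Slack constraints have shadow price 0 (complementary slackness).
Dual feasibility on the basic columns requires 2·y_test + 4·y_solder = 19, 1·y_test + 3·y_solder = 13.
Solving: y_test = 2.5, y_solder = 3.5.
Reduced cost of boards: c₃ − yᵀa₃ = 12 − (2.5·1 + 3.5·3) = 12 − 13 = -1.

-1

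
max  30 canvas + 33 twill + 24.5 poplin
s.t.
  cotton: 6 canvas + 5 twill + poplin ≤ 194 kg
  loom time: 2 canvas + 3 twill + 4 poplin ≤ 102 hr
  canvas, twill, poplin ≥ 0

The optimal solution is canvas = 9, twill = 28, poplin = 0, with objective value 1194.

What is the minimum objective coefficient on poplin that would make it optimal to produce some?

Both cotton and loom time are binding at x*.
Dual feasibility on the basic columns requires 6·y_cotton + 2·y_loom time = 30, 5·y_cotton + 3·y_loom time = 33.
Solving: y_cotton = 3, y_loom time = 6.
poplin enters the basis when its profit ≥ yᵀa₃ = 3·1 + 6·4 = 27.

27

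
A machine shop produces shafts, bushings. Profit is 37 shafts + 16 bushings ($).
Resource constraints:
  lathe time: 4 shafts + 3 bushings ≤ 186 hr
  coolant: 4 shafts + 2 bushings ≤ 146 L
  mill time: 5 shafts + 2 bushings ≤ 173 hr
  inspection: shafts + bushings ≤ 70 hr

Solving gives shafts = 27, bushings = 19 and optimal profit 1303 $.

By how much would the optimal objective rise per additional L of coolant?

3

Binding: coolant and mill time. Non-binding: lathe time (21 unused), inspection (24 unused).
By complementary slackness, y = 0 for the non-binding constraints.
The binding rows give the dual system: 4·y_coolant + 5·y_mill time = 37 and 2·y_coolant + 2·y_mill time = 16.
This yields shadow prices y_coolant = 3, y_mill time = 5.
Shadow price of coolant = 3.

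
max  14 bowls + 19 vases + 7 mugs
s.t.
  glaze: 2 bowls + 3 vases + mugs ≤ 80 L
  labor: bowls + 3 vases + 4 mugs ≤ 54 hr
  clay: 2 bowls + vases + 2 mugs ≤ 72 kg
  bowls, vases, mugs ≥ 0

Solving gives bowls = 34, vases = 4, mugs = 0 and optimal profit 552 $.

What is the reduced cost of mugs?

Check each constraint at x*: glaze 80/80 (tight); labor 46/54 (slack 8); clay 72/72 (tight).
Since labor is not tight, its dual is 0.
Dual feasibility on the basic columns requires 2·y_glaze + 2·y_clay = 14, 3·y_glaze + 1·y_clay = 19.
→ y_glaze = 6 and y_clay = 1.
Reduced cost of mugs: c₃ − yᵀa₃ = 7 − (6·1 + 1·2) = 7 − 8 = -1.

-1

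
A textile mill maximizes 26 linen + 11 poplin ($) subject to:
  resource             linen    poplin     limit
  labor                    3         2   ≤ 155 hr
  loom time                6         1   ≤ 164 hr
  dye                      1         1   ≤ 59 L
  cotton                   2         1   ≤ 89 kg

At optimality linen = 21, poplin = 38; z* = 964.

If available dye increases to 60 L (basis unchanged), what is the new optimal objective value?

At the optimum: labor uses 139 of 155 (slack = 16); loom time uses 164 of 164 (binding); dye uses 59 of 59 (binding); cotton uses 80 of 89 (slack = 9).
Since labor, cotton are not tight, their duals are 0.
From A_Bᵀ y = c: 6·y_loom time + 1·y_dye = 26; 1·y_loom time + 1·y_dye = 11.
Solving: y_loom time = 3, y_dye = 8.
Δz = y_dye·Δb = 8 × (1) = 8, so new z* = 964 + 8 = 972.

972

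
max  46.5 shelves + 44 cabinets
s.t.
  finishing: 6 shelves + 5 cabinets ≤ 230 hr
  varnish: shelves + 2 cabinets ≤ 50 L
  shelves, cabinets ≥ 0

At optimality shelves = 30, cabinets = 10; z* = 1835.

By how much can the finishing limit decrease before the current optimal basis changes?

105

Binding constraints: finishing, varnish. The basis is B = [[6,5],[1,2]] with det 7.
Per unit decrease in finishing, x* moves by d = (-0.2857, 0.1429).
The basis stays optimal until shelves reaches 0; allowable decrease = 105 hr.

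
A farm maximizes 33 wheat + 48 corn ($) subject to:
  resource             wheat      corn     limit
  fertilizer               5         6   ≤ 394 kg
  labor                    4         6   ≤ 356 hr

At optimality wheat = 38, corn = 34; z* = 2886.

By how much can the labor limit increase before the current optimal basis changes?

38

Binding constraints: fertilizer, labor. The basis is B = [[5,6],[4,6]] with det 6.
Per unit increase in labor, x* moves by d = (-1, 0.8333).
The basis stays optimal until wheat reaches 0; allowable increase = 38 hr.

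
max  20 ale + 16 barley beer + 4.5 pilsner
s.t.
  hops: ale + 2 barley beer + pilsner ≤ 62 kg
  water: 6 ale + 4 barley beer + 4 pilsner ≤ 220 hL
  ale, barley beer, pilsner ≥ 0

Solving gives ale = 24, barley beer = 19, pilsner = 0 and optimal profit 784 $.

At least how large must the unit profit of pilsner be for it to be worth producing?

Both hops and water are binding at x*.
Dual feasibility on the basic columns requires 1·y_hops + 6·y_water = 20, 2·y_hops + 4·y_water = 16.
Solving: y_hops = 2, y_water = 3.
pilsner enters the basis when its profit ≥ yᵀa₃ = 2·1 + 3·4 = 14.

14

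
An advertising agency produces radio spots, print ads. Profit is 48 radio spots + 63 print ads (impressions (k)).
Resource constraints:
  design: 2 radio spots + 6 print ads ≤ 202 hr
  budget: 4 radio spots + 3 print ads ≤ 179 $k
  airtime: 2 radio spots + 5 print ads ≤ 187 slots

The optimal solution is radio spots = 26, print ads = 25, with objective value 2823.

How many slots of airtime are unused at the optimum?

10

airtime used = 2·26 + 5·25 = 177; slack = 187 − 177 = 10.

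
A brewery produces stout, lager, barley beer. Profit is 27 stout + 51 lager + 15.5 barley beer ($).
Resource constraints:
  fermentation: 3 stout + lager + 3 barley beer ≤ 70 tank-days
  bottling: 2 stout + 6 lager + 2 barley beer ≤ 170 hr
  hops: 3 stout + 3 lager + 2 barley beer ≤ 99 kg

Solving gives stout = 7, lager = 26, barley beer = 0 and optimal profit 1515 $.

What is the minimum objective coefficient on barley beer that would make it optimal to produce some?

Check each constraint at x*: fermentation 47/70 (slack 23); bottling 170/170 (tight); hops 99/99 (tight).
By complementary slackness, y = 0 for the non-binding constraint.
From A_Bᵀ y = c: 2·y_bottling + 3·y_hops = 27; 6·y_bottling + 3·y_hops = 51.
→ y_bottling = 6 and y_hops = 5.
barley beer enters the basis when its profit ≥ yᵀa₃ = 6·2 + 5·2 = 22.

22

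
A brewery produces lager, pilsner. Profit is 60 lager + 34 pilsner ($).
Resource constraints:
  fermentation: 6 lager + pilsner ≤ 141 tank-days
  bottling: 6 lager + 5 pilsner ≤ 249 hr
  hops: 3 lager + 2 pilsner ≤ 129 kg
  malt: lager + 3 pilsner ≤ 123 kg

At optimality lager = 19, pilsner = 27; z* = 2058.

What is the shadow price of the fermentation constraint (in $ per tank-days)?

Check each constraint at x*: fermentation 141/141 (tight); bottling 249/249 (tight); hops 111/129 (slack 18); malt 100/123 (slack 23).
Slack constraints have shadow price 0 (complementary slackness).
The binding rows give the dual system: 6·y_fermentation + 6·y_bottling = 60 and 1·y_fermentation + 5·y_bottling = 34.
Solving: y_fermentation = 4, y_bottling = 6.
Shadow price of fermentation = 4.

4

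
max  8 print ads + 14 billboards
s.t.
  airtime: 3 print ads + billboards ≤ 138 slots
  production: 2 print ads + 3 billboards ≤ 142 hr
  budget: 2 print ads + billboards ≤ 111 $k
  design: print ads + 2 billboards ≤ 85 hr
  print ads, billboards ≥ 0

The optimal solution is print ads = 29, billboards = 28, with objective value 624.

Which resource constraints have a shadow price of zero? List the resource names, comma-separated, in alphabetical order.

airtime: 115/138 (slack 23)
production: 142/142 (binding)
budget: 86/111 (slack 25)
design: 85/85 (binding)
By complementary slackness, a constraint with positive slack has shadow price 0 → airtime, budget.

airtime, budget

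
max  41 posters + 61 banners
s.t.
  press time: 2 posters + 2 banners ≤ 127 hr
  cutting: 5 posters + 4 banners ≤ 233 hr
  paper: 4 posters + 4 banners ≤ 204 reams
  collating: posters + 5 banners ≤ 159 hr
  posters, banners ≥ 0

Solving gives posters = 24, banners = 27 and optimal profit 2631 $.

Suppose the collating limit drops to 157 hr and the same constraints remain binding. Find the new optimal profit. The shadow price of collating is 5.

2621

Δb = -2, so new z* = 2631 + (5)·(-2) = 2631 − 10 = 2621.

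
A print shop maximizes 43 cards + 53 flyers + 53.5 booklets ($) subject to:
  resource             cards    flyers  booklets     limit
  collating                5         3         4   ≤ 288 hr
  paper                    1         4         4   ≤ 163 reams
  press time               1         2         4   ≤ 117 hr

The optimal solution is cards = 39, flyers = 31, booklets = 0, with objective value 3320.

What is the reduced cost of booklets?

-6.5

Binding: collating and paper. Non-binding: press time (16 unused).
Slack constraints have shadow price 0 (complementary slackness).
Dual feasibility on the basic columns requires 5·y_collating + 1·y_paper = 43, 3·y_collating + 4·y_paper = 53.
This yields shadow prices y_collating = 7, y_paper = 8.
Reduced cost of booklets: c₃ − yᵀa₃ = 53.5 − (7·4 + 8·4) = 53.5 − 60 = -6.5.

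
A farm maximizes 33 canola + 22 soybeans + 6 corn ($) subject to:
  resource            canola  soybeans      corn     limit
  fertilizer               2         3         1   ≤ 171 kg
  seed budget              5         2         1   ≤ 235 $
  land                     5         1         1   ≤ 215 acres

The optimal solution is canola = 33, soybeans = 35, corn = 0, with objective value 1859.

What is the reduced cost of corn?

-3

At the optimum: fertilizer uses 171 of 171 (binding); seed budget uses 235 of 235 (binding); land uses 200 of 215 (slack = 15).
Since land is not tight, its dual is 0.
The binding rows give the dual system: 2·y_fertilizer + 5·y_seed budget = 33 and 3·y_fertilizer + 2·y_seed budget = 22.
→ y_fertilizer = 4 and y_seed budget = 5.
Reduced cost of corn: c₃ − yᵀa₃ = 6 − (4·1 + 5·1) = 6 − 9 = -3.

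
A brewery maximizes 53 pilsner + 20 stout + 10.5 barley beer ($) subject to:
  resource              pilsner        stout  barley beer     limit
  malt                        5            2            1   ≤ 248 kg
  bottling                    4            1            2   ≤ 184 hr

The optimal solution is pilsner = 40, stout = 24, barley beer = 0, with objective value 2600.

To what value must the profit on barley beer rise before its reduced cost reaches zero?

13

At the optimum: malt uses 248 of 248 (binding); bottling uses 184 of 184 (binding).
The binding rows give the dual system: 5·y_malt + 4·y_bottling = 53 and 2·y_malt + 1·y_bottling = 20.
Solving: y_malt = 9, y_bottling = 2.
barley beer enters the basis when its profit ≥ yᵀa₃ = 9·1 + 2·2 = 13.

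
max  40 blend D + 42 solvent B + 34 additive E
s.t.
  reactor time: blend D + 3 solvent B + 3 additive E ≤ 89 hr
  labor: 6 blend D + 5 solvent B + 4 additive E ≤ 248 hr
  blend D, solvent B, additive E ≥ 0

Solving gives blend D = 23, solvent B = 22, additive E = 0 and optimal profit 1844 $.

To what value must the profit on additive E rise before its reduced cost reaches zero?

Both reactor time and labor are binding at x*.
The binding rows give the dual system: 1·y_reactor time + 6·y_labor = 40 and 3·y_reactor time + 5·y_labor = 42.
This yields shadow prices y_reactor time = 4, y_labor = 6.
additive E enters the basis when its profit ≥ yᵀa₃ = 4·3 + 6·4 = 36.

36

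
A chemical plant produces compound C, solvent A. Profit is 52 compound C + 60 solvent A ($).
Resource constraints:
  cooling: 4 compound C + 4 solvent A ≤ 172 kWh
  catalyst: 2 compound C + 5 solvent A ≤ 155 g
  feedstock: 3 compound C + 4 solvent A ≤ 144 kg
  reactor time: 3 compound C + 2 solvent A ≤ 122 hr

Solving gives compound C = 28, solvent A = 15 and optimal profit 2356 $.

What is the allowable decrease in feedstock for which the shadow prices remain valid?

8

Binding constraints: cooling, feedstock. The basis is B = [[4,4],[3,4]] with det 4.
Per unit decrease in feedstock, x* moves by d = (1, -1).
The basis stays optimal until reactor time becomes binding; allowable decrease = 8 kg.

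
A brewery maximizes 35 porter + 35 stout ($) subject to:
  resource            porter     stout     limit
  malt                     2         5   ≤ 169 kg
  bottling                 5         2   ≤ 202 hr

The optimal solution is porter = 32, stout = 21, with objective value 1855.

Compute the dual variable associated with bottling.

Check each constraint at x*: malt 169/169 (tight); bottling 202/202 (tight).
The binding rows give the dual system: 2·y_malt + 5·y_bottling = 35 and 5·y_malt + 2·y_bottling = 35.
This yields shadow prices y_malt = 5, y_bottling = 5.
Shadow price of bottling = 5.

5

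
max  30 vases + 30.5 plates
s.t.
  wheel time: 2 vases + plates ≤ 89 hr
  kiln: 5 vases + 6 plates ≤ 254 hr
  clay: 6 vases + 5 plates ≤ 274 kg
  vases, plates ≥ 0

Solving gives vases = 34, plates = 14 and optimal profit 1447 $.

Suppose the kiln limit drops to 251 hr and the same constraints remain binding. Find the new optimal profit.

At the optimum: wheel time uses 82 of 89 (slack = 7); kiln uses 254 of 254 (binding); clay uses 274 of 274 (binding).
Since wheel time is not tight, its dual is 0.
The binding rows give the dual system: 5·y_kiln + 6·y_clay = 30 and 6·y_kiln + 5·y_clay = 30.5.
This yields shadow prices y_kiln = 3, y_clay = 2.5.
Δz = y_kiln·Δb = 3 × (-3) = -9, so new z* = 1447 − 9 = 1438.

1438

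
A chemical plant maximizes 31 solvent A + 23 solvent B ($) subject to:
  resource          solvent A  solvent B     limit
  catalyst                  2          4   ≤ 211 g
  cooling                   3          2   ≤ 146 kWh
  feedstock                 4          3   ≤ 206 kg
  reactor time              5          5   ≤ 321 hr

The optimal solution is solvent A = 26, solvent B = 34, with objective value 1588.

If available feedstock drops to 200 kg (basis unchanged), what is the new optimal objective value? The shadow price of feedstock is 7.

Δb = -6, so new z* = 1588 + (7)·(-6) = 1588 − 42 = 1546.

1546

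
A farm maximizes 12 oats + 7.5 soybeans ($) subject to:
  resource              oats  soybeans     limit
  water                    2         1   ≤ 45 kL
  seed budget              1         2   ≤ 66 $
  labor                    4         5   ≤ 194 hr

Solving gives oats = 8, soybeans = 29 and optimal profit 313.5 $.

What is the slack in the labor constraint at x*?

labor used = 4·8 + 5·29 = 177; slack = 194 − 177 = 17.

17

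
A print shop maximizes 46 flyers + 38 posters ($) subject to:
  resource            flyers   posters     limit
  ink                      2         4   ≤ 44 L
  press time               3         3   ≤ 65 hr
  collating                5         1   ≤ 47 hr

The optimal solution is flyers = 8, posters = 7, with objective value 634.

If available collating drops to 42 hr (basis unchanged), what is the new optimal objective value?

Check each constraint at x*: ink 44/44 (tight); press time 45/65 (slack 20); collating 47/47 (tight).
By complementary slackness, y = 0 for the non-binding constraint.
The binding rows give the dual system: 2·y_ink + 5·y_collating = 46 and 4·y_ink + 1·y_collating = 38.
Solving: y_ink = 8, y_collating = 6.
Δz = y_collating·Δb = 6 × (-5) = -30, so new z* = 634 − 30 = 604.

604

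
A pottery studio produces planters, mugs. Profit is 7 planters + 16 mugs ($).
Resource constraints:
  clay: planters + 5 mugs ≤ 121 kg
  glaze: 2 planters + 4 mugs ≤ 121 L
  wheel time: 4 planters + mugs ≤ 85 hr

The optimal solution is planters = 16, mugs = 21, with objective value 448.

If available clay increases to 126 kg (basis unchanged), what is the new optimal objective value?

Check each constraint at x*: clay 121/121 (tight); glaze 116/121 (slack 5); wheel time 85/85 (tight).
By complementary slackness, y = 0 for the non-binding constraint.
The binding rows give the dual system: 1·y_clay + 4·y_wheel time = 7 and 5·y_clay + 1·y_wheel time = 16.
Solving: y_clay = 3, y_wheel time = 1.
Δz = y_clay·Δb = 3 × (5) = 15, so new z* = 448 + 15 = 463.

463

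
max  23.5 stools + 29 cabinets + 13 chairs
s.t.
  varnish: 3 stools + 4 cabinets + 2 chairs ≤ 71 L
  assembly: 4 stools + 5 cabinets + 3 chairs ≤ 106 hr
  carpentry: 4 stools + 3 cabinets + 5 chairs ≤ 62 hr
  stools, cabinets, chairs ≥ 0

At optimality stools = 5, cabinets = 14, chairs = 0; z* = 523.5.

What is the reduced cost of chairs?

Binding: varnish and carpentry. Non-binding: assembly (16 unused).
By complementary slackness, y = 0 for the non-binding constraint.
Dual feasibility on the basic columns requires 3·y_varnish + 4·y_carpentry = 23.5, 4·y_varnish + 3·y_carpentry = 29.
This yields shadow prices y_varnish = 6.5, y_carpentry = 1.
Reduced cost of chairs: c₃ − yᵀa₃ = 13 − (6.5·2 + 1·5) = 13 − 18 = -5.

-5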